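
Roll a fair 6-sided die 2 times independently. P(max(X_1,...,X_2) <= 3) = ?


P(max <= 3) = P(all X_i <= 3) = (P(X_1 <= 3))^2
= (3/6)^2 = (1/2)^2 = 1/4

1/4


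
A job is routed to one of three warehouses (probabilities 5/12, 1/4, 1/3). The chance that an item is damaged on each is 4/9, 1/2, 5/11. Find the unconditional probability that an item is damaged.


P(A) = P(A|B1)P(B1) + P(A|B2)P(B2) + P(A|B3)P(B3)
= 4/9*5/12 + 1/2*1/4 + 5/11*1/3
= 5/27 + 1/8 + 5/33 = 1097/2376

1097/2376


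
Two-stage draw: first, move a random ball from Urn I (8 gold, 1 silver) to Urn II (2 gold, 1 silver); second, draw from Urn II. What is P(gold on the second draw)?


P(transfer gold) = 8/9; P(transfer silver) = 1/9
If gold transferred: Urn II has 3 gold of 4, so P(gold|gold moved) = 3/4
If silver transferred: Urn II has 2 gold of 4, so P(gold|silver moved) = 1/2
By total probability: P(gold) = 8/9*3/4 + 1/9*1/2 = 13/18

13/18


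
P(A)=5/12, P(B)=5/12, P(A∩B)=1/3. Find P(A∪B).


P(A∪B) = P(A) + P(B) - P(A∩B)
= 5/12 + 5/12 - 1/3 = 1/2

1/2


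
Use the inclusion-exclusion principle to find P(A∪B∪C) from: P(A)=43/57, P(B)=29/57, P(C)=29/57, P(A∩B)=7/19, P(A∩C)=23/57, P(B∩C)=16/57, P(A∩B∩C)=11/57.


P(A∪B∪C) = P(A)+P(B)+P(C) - P(AB)-P(AC)-P(BC) + P(ABC)
= 43/57+29/57+29/57 - 7/19-23/57-16/57 + 11/57
= 52/57

52/57


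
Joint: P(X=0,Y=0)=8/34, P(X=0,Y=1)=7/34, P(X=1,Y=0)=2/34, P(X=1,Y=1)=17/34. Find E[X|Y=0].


P(Y=0) = 10/34
E[X|Y=0] = (0*8 + 1*2)/10 = 2/10 = 1/5

1/5


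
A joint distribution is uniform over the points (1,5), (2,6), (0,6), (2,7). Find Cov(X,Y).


E[X]=5/4, E[Y]=6, E[XY]=31/4
Cov(X,Y) = E[XY] - E[X]E[Y] = 31/4 - 5/4*6 = 1/4

1/4


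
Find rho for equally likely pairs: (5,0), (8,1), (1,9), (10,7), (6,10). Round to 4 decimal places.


Cov(X,Y) = -3.0000, Var(X) = 9.2000, Var(Y) = 17.0400
rho = Cov/(sqrt(VarX)*sqrt(VarY)) = -0.2396

-0.2396


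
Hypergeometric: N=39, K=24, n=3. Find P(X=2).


P(X=2) = C(24,2)*C(15,1) / C(39,3)
= 276*15 / 9139
= 4140/9139

4140/9139


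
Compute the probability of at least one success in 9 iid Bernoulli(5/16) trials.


P(at least one) = 1 - P(none)
P(none) = (1 - 5/16)^9 = (11/16)^9 = 2357947691/68719476736
P(at least one) = 1 - 2357947691/68719476736 = 66361529045/68719476736

66361529045/68719476736


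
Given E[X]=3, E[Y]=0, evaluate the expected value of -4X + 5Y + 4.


E[-4X + 5Y + 4] = -4*E[X] + 5*E[Y] + 4
= (-4)*(3) + (5)*(0) + (4)
= -12 + 0 + 4 = -8

-8


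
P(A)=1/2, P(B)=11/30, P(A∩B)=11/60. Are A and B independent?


P(A)*P(B) = 1/2*11/30 = 11/60
P(A∩B) = 11/60, which equals P(A)P(B), so independent

Yes, A and B are independent


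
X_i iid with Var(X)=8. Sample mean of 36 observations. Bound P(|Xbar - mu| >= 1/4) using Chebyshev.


Var(Xbar) = Var(X)/n = 8/36
Chebyshev: P(|Xbar-mu| >= 1/4) <= Var(Xbar)/(1/4)^2 = (2/9)/(1/16) = 32/9
Bound exceeds 1, so trivial bound: 1

1


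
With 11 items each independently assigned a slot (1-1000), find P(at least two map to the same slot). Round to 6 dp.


P(all different) = prod((1000-i)/1000 for i=0..10) = 0.946302
P(at least one match) = 1 - 0.946302 = 0.053698

0.053698


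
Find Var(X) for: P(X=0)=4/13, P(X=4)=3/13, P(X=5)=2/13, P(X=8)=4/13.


E[X] = 54/13, E[X^2] = 354/13
Var(X) = E[X^2] - (E[X])^2 = 354/13 - (54/13)^2 = 1686/169

1686/169


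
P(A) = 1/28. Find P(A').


P(A') = 1 - P(A) = 1 - 1/28 = 27/28

27/28


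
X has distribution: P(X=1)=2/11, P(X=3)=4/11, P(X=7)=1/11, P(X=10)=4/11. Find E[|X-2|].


E[|X-2|] = sum(g(x)*P(x))
= 1*2/11 + 1*4/11 + 5*1/11 + 8*4/11
= 43/11

43/11


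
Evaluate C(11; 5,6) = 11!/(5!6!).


11! = 39916800
Denominator: 5!=120 * 6!=720
Coefficient = 39916800 / 86400 = 462

462


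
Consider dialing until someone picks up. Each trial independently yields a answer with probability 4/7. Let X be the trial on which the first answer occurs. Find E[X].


For geometric (trials until first success), E[X] = 1/p = 1/(4/7) = 7/4

7/4


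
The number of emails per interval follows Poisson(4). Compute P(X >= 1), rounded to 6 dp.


P(X>=1) = 1 - P(X<=0) = 1 - (e^(-4)*4^0/0!)
≈ 1 - 0.0183156389 = 0.9816843611
≈ 0.981684

0.981684


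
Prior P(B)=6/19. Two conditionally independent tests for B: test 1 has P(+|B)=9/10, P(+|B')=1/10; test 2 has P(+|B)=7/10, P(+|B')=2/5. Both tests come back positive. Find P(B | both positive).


After test 1: P(+) = 9/10*6/19 + 1/10*13/19 = 67/190
P(B|+) = (27/95)/(67/190) = 54/67
After test 2 (use post1 as new prior): P(+) = 7/10*54/67 + 2/5*13/67 = 43/67
P(B|+,+) = (189/335)/(43/67) = 189/215

189/215


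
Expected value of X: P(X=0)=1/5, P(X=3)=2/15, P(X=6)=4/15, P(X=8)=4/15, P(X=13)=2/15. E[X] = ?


E[X] = sum(x * P(x))
= 0*1/5 + 3*2/15 + 6*4/15 + 8*4/15 + 13*2/15
= 88/15

88/15


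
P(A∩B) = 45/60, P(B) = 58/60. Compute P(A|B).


P(A|B) = P(A∩B)/P(B) = (45/60)/(58/60) = 45/58

45/58


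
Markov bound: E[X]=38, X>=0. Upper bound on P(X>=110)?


Markov: P(X >= a) <= E[X]/a
P(X >= 110) <= 38/110 = 19/55

19/55


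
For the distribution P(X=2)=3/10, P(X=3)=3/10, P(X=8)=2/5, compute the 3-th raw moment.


E[X^3] = sum(x^3 * P(x))
= 8*3/10 + 27*3/10 + 512*2/5
= 2153/10

2153/10


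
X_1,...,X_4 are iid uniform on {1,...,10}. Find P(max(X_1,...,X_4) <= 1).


P(max <= 1) = P(all X_i <= 1) = (P(X_1 <= 1))^4
= (1/10)^4 = 1/10000

1/10000


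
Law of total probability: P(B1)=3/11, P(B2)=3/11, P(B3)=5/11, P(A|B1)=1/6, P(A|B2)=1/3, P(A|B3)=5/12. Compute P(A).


P(A) = P(A|B1)P(B1) + P(A|B2)P(B2) + P(A|B3)P(B3)
= 1/6*3/11 + 1/3*3/11 + 5/12*5/11
= 1/22 + 1/11 + 25/132 = 43/132

43/132


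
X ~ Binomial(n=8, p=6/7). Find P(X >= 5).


P(X>=5) = P(X=5) + P(X=6) + P(X=7) + P(X=8)
= 62208/823543 + 186624/823543 + 2239488/5764801 + 1679616/5764801
= 808704/823543

808704/823543


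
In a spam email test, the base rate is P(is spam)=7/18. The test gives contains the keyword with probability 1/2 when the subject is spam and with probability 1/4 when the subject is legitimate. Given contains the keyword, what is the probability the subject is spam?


P(A) = P(A|B)P(B) + P(A|B')P(B') = 1/2*7/18 + 1/4*11/18 = 25/72
P(B|A) = P(A|B)P(B)/P(A) = (7/36)/(25/72) = 14/25

14/25


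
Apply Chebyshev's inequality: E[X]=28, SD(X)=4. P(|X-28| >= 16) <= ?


k = 16/4 = 4
Chebyshev: P(|X-mu| >= k*sigma) <= 1/k^2 = 1/4^2 = 1/16

1/16


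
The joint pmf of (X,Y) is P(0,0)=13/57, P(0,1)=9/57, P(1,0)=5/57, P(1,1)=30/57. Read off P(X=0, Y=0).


Read from table: P(X=0, Y=0) = 13/57

13/57


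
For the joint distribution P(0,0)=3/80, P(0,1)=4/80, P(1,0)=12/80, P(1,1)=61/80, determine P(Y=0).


P(Y=0) = P(0,0)+P(1,0) = 3/80 + 12/80 = 15/80 = 3/16

3/16


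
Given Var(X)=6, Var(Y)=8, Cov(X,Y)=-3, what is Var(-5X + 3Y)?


Var(-5X + 3Y) = (-5)^2*Var(X) + 3^2*Var(Y) + 2*(-5)*3*Cov(X,Y)
= 25*6 + 9*8 - 30*(-3)
= 150 + 72 + 90 = 312

312


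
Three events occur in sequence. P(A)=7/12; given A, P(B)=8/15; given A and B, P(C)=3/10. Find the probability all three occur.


P(A∩B∩C) = P(A) * P(B|A) * P(C|A∩B)
= 7/12 * 8/15 * 3/10
= 14/45 * 3/10 = 7/75

7/75


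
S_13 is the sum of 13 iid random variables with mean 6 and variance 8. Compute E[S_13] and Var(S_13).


E[S_n] = n*mu = 13*6 = 78
Var(S_n) = n*sigma^2 = 13*8 = 104

E[S_13]=78, Var(S_13)=104


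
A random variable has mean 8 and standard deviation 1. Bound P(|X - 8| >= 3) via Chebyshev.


k = 3/1 = 3
Chebyshev: P(|X-mu| >= k*sigma) <= 1/k^2 = 1/3^2 = 1/9

1/9


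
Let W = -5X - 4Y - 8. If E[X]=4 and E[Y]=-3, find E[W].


E[-5X - 4Y - 8] = -5*E[X] - 4*E[Y] - 8
= (-5)*(4) + (-4)*(-3) + (-8)
= -20 + 12 - 8 = -16

-16


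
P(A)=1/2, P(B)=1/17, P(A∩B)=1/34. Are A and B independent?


P(A)*P(B) = 1/2*1/17 = 1/34
P(A∩B) = 1/34, which equals P(A)P(B), so independent

Yes, A and B are independent


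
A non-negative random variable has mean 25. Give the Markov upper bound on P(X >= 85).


Markov: P(X >= a) <= E[X]/a
P(X >= 85) <= 25/85 = 5/17

5/17


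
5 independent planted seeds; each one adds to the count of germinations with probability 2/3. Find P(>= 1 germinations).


P(at least one) = 1 - P(none)
P(none) = (1 - 2/3)^5 = (1/3)^5 = 1/243
P(at least one) = 1 - 1/243 = 242/243

242/243


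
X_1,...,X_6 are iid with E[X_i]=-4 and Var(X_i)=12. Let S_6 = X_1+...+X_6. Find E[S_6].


E[S_n] = n*E[X_1] = 6*-4 = -24

-24


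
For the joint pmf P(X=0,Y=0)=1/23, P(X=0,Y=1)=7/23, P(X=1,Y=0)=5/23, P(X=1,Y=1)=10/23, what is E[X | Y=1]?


P(Y=1) = 17/23
E[X|Y=1] = (0*7 + 1*10)/17 = 10/17

10/17


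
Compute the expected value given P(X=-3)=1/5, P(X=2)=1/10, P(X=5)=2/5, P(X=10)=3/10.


E[X] = sum(x * P(x))
= -3*1/5 + 2*1/10 + 5*2/5 + 10*3/10
= 23/5

23/5


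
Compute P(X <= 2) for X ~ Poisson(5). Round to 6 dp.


P(X<=2) = e^(-5)*5^0/0! + e^(-5)*5^1/1! + e^(-5)*5^2/2!
≈ 0.0067379470 + 0.0336897350 + 0.0842243375
= 0.1246520195
≈ 0.124652

0.124652


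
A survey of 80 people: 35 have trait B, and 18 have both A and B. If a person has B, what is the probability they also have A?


P(A|B) = P(A∩B)/P(B) = (18/80)/(35/80) = 18/35

18/35


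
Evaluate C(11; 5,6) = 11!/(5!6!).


11! = 39916800
Denominator: 5!=120 * 6!=720
Coefficient = 39916800 / 86400 = 462

462


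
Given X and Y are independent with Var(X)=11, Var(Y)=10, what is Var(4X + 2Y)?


Independence => Cov(X,Y)=0
Var(4X + 2Y) = 4^2*Var(X) + 2^2*Var(Y)
= 16*11 + 4*10 = 216

216


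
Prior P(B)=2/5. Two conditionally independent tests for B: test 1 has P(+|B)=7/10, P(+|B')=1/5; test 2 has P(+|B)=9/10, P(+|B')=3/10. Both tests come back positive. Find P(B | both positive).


After test 1: P(+) = 7/10*2/5 + 1/5*3/5 = 2/5
P(B|+) = (7/25)/(2/5) = 7/10
After test 2 (use post1 as new prior): P(+) = 9/10*7/10 + 3/10*3/10 = 18/25
P(B|+,+) = (63/100)/(18/25) = 7/8

7/8


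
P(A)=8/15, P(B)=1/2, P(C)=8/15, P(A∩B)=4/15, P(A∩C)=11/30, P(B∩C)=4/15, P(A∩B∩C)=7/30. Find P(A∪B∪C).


P(A∪B∪C) = P(A)+P(B)+P(C) - P(AB)-P(AC)-P(BC) + P(ABC)
= 8/15+1/2+8/15 - 4/15-11/30-4/15 + 7/30
= 9/10

9/10


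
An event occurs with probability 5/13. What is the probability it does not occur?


P(A') = 1 - P(A) = 1 - 5/13 = 8/13

8/13


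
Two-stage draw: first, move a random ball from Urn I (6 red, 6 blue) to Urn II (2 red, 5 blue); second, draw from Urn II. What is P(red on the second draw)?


P(transfer red) = 6/12 = 1/2; P(transfer blue) = 1/2
If red transferred: Urn II has 3 red of 8, so P(red|red moved) = 3/8
If blue transferred: Urn II has 2 red of 8, so P(red|blue moved) = 1/4
By total probability: P(red) = 1/2*3/8 + 1/2*1/4 = 5/16

5/16


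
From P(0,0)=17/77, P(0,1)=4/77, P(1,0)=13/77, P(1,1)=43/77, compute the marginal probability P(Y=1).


P(Y=1) = P(0,1)+P(1,1) = 4/77 + 43/77 = 47/77

47/77


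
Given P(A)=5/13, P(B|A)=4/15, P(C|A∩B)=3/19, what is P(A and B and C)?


P(A∩B∩C) = P(A) * P(B|A) * P(C|A∩B)
= 5/13 * 4/15 * 3/19
= 4/39 * 3/19 = 4/247

4/247


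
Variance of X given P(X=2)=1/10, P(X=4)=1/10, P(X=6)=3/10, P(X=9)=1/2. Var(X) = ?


E[X] = 69/10, E[X^2] = 533/10
Var(X) = E[X^2] - (E[X])^2 = 533/10 - (69/10)^2 = 569/100

569/100


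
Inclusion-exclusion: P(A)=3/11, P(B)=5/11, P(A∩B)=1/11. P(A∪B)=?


P(A∪B) = P(A) + P(B) - P(A∩B)
= 3/11 + 5/11 - 1/11 = 7/11

7/11


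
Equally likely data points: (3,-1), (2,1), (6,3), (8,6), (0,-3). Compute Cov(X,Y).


E[X]=19/5, E[Y]=6/5, E[XY]=13
Cov(X,Y) = E[XY] - E[X]E[Y] = 13 - 19/5*6/5 = 211/25

211/25


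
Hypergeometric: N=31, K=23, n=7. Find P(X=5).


P(X=5) = C(23,5)*C(8,2) / C(31,7)
= 33649*28 / 2629575
= 942172/2629575

942172/2629575


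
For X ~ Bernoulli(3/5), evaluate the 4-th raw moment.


For Bernoulli: X in {0,1}
E[X^4] = 0^4*(1-3/5) + 1^4*3/5 = 3/5

3/5


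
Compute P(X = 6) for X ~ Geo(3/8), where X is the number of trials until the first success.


P(X=6) = (1-p)^5 * p = (5/8)^5 * 3/8
= 3125/32768 * 3/8 = 9375/262144

9375/262144


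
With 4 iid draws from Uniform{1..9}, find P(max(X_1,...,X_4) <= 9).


P(max <= 9) = P(all X_i <= 9) = (P(X_1 <= 9))^4
= (9/9)^4 = 1^4 = 1

1


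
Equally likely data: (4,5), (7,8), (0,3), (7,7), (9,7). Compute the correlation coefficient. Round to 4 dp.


Cov(X,Y) = 5.2000, Var(X) = 9.8400, Var(Y) = 3.2000
rho = Cov/(sqrt(VarX)*sqrt(VarY)) = 0.9267

0.9267


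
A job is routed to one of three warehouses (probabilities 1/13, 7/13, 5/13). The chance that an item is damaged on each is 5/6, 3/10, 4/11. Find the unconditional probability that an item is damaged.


P(A) = P(A|B1)P(B1) + P(A|B2)P(B2) + P(A|B3)P(B3)
= 5/6*1/13 + 3/10*7/13 + 4/11*5/13
= 5/78 + 21/130 + 20/143 = 784/2145

784/2145


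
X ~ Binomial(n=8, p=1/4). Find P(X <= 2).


P(X<=2) = P(X=0) + P(X=1) + P(X=2)
= 6561/65536 + 2187/8192 + 5103/16384
= 44469/65536

44469/65536


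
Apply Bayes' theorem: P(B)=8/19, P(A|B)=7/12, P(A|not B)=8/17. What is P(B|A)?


P(A) = P(A|B)P(B) + P(A|B')P(B') = 7/12*8/19 + 8/17*11/19 = 502/969
P(B|A) = P(A|B)P(B)/P(A) = (14/57)/(502/969) = 119/251

119/251


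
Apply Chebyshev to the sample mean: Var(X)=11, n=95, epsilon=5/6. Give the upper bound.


Var(Xbar) = Var(X)/n = 11/95
Chebyshev: P(|Xbar-mu| >= 5/6) <= Var(Xbar)/(5/6)^2 = (11/95)/(25/36) = 396/2375

396/2375


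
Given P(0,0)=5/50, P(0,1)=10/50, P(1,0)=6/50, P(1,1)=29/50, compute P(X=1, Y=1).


Read from table: P(X=1, Y=1) = 29/50

29/50


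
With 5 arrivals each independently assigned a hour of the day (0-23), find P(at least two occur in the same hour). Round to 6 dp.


P(all different) = prod((24-i)/24 for i=0..4) = 0.640553
P(at least one match) = 1 - 0.640553 = 0.359447

0.359447


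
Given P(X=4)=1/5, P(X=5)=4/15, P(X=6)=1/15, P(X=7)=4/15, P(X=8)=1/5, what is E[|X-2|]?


E[|X-2|] = sum(g(x)*P(x))
= 2*1/5 + 3*4/15 + 4*1/15 + 5*4/15 + 6*1/5
= 4

4


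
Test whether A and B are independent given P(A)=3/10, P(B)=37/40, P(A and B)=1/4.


P(A)*P(B) = 3/10*37/40 = 111/400
P(A∩B) = 1/4 != 111/400, so not independent

No, A and B are not independent


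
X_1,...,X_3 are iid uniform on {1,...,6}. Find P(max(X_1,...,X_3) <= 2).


P(max <= 2) = P(all X_i <= 2) = (P(X_1 <= 2))^3
= (2/6)^3 = (1/3)^3 = 1/27

1/27


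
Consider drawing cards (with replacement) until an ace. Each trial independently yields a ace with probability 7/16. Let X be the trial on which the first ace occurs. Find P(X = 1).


P(X=1) = (1-p)^0 * p = (9/16)^0 * 7/16
= 1 * 7/16 = 7/16

7/16


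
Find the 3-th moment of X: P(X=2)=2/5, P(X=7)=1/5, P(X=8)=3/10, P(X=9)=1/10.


E[X^3] = sum(x^3 * P(x))
= 8*2/5 + 343*1/5 + 512*3/10 + 729*1/10
= 2983/10

2983/10


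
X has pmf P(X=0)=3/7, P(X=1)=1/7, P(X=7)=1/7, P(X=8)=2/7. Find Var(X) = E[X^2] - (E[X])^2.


E[X] = 24/7, E[X^2] = 178/7
Var(X) = E[X^2] - (E[X])^2 = 178/7 - (24/7)^2 = 670/49

670/49


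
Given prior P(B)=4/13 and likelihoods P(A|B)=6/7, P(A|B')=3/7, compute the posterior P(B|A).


P(A) = P(A|B)P(B) + P(A|B')P(B') = 6/7*4/13 + 3/7*9/13 = 51/91
P(B|A) = P(A|B)P(B)/P(A) = (24/91)/(51/91) = 8/17

8/17


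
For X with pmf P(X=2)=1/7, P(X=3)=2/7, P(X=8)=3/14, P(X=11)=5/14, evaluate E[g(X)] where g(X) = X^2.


E[X^2] = sum(g(x)*P(x))
= 4*1/7 + 9*2/7 + 64*3/14 + 121*5/14
= 841/14

841/14


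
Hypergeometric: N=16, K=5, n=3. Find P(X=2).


P(X=2) = C(5,2)*C(11,1) / C(16,3)
= 10*11 / 560
= 110/560 = 11/56

11/56


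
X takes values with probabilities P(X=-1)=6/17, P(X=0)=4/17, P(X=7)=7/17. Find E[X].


E[X] = sum(x * P(x))
= -1*6/17 + 0*4/17 + 7*7/17
= 43/17

43/17


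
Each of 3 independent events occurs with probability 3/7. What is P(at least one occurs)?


P(at least one) = 1 - P(none)
P(none) = (1 - 3/7)^3 = (4/7)^3 = 64/343
P(at least one) = 1 - 64/343 = 279/343

279/343


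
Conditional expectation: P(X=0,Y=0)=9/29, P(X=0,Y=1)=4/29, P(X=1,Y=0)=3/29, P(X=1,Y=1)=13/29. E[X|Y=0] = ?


P(Y=0) = 12/29
E[X|Y=0] = (0*9 + 1*3)/12 = 3/12 = 1/4

1/4


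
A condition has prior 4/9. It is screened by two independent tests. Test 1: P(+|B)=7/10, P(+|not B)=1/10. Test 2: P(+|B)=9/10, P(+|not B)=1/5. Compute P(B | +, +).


After test 1: P(+) = 7/10*4/9 + 1/10*5/9 = 11/30
P(B|+) = (14/45)/(11/30) = 28/33
After test 2 (use post1 as new prior): P(+) = 9/10*28/33 + 1/5*5/33 = 131/165
P(B|+,+) = (42/55)/(131/165) = 126/131

126/131


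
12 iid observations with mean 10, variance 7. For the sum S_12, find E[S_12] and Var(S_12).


E[S_n] = n*mu = 12*10 = 120
Var(S_n) = n*sigma^2 = 12*7 = 84

E[S_12]=120, Var(S_12)=84


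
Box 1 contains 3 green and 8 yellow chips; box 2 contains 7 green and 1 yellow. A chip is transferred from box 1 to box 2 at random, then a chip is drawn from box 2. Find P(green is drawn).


P(transfer green) = 3/11; P(transfer yellow) = 8/11
If green transferred: Urn II has 8 green of 9, so P(green|green moved) = 8/9
If yellow transferred: Urn II has 7 green of 9, so P(green|yellow moved) = 7/9
By total probability: P(green) = 3/11*8/9 + 8/11*7/9 = 80/99

80/99


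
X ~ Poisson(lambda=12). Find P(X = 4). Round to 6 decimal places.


P(X=4) = e^(-12) * 12^4 / 4!
≈ 0.000006144212353 * 20736 / 24
≈ 0.005309

0.005309


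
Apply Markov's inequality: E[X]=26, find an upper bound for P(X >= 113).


Markov: P(X >= a) <= E[X]/a
P(X >= 113) <= 26/113

26/113


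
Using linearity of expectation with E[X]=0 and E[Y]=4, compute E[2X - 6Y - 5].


E[2X - 6Y - 5] = 2*E[X] - 6*E[Y] - 5
= (2)*(0) + (-6)*(4) + (-5)
= 0 - 24 - 5 = -29

-29


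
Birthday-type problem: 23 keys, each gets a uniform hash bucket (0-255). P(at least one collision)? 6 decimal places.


P(all different) = prod((256-i)/256 for i=0..22) = 0.361108
P(at least one match) = 1 - 0.361108 = 0.638892

0.638892


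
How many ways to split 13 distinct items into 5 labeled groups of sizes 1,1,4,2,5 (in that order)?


13! = 6227020800
Denominator: 1!=1 * 1!=1 * 4!=24 * 2!=2 * 5!=120
Coefficient = 6227020800 / 5760 = 1081080

1081080


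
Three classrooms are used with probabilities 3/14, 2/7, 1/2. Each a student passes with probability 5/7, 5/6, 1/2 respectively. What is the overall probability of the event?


P(A) = P(A|B1)P(B1) + P(A|B2)P(B2) + P(A|B3)P(B3)
= 5/7*3/14 + 5/6*2/7 + 1/2*1/2
= 15/98 + 5/21 + 1/4 = 377/588

377/588


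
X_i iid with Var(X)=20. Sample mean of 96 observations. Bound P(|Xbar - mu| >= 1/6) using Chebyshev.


Var(Xbar) = Var(X)/n = 20/96
Chebyshev: P(|Xbar-mu| >= 1/6) <= Var(Xbar)/(1/6)^2 = (5/24)/(1/36) = 15/2
Bound exceeds 1, so trivial bound: 1

1


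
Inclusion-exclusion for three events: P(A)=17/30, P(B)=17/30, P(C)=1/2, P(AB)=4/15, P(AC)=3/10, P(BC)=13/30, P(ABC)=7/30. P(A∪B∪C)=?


P(A∪B∪C) = P(A)+P(B)+P(C) - P(AB)-P(AC)-P(BC) + P(ABC)
= 17/30+17/30+1/2 - 4/15-3/10-13/30 + 7/30
= 13/15

13/15


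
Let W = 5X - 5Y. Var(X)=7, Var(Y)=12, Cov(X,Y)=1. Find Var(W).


Var(5X - 5Y) = 5^2*Var(X) + (-5)^2*Var(Y) + 2*5*(-5)*Cov(X,Y)
= 25*7 + 25*12 - 50*1
= 175 + 300 - 50 = 425

425


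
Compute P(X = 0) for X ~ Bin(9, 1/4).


P(X=0) = C(9,0) * p^0 * (1-p)^9
= 1 * 1 * 19683/262144
= 19683/262144

19683/262144


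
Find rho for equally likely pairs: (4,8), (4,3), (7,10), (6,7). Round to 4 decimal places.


Cov(X,Y) = 2.2500, Var(X) = 1.6875, Var(Y) = 6.5000
rho = Cov/(sqrt(VarX)*sqrt(VarY)) = 0.6794

0.6794


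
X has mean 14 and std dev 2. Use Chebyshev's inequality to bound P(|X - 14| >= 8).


k = 8/2 = 4
Chebyshev: P(|X-mu| >= k*sigma) <= 1/k^2 = 1/4^2 = 1/16

1/16


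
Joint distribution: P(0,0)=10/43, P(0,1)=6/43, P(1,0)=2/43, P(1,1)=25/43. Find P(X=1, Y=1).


Read from table: P(X=1, Y=1) = 25/43

25/43


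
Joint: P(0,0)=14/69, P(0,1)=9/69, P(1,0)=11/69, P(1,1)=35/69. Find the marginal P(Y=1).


P(Y=1) = P(0,1)+P(1,1) = 9/69 + 35/69 = 44/69

44/69


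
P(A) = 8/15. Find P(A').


P(A') = 1 - P(A) = 1 - 8/15 = 7/15

7/15


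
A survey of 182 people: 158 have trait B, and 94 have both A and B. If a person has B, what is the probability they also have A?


P(A|B) = P(A∩B)/P(B) = (94/182)/(158/182) = 94/158 = 47/79

47/79


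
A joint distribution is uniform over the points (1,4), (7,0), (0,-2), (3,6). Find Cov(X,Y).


E[X]=11/4, E[Y]=2, E[XY]=11/2
Cov(X,Y) = E[XY] - E[X]E[Y] = 11/2 - 11/4*2 = 0

0


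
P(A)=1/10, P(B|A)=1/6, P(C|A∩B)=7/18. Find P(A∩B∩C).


P(A∩B∩C) = P(A) * P(B|A) * P(C|A∩B)
= 1/10 * 1/6 * 7/18
= 1/60 * 7/18 = 7/1080

7/1080


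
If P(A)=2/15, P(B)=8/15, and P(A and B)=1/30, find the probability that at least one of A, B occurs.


P(A∪B) = P(A) + P(B) - P(A∩B)
= 2/15 + 8/15 - 1/30 = 19/30

19/30


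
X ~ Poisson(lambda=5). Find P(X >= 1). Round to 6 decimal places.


P(X>=1) = 1 - P(X<=0) = 1 - (e^(-5)*5^0/0!)
≈ 1 - 0.0067379470 = 0.9932620530
≈ 0.993262

0.993262


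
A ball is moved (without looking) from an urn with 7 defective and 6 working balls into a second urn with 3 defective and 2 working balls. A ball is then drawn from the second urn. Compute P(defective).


P(transfer defective) = 7/13; P(transfer working) = 6/13
If defective transferred: Urn II has 4 defective of 6, so P(defective|defective moved) = 2/3
If working transferred: Urn II has 3 defective of 6, so P(defective|working moved) = 1/2
By total probability: P(defective) = 7/13*2/3 + 6/13*1/2 = 23/39

23/39


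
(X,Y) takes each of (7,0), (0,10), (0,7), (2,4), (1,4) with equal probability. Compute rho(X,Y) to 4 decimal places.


Cov(X,Y) = -7.6000, Var(X) = 6.8000, Var(Y) = 11.2000
rho = Cov/(sqrt(VarX)*sqrt(VarY)) = -0.8709

-0.8709


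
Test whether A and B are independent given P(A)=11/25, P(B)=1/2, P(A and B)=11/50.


P(A)*P(B) = 11/25*1/2 = 11/50
P(A∩B) = 11/50, which equals P(A)P(B), so independent

Yes, A and B are independent


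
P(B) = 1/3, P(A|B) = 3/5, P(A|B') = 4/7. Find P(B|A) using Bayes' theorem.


P(A) = P(A|B)P(B) + P(A|B')P(B') = 3/5*1/3 + 4/7*2/3 = 61/105
P(B|A) = P(A|B)P(B)/P(A) = (1/5)/(61/105) = 21/61

21/61


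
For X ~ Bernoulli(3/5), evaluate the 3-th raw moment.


For Bernoulli: X in {0,1}
E[X^3] = 0^3*(1-3/5) + 1^3*3/5 = 3/5

3/5


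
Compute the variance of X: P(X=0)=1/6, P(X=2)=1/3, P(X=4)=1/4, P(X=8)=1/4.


E[X] = 11/3, E[X^2] = 64/3
Var(X) = E[X^2] - (E[X])^2 = 64/3 - (11/3)^2 = 71/9

71/9


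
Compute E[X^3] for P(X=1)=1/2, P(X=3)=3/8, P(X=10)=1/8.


E[X^3] = sum(g(x)*P(x))
= 1*1/2 + 27*3/8 + 1000*1/8
= 1085/8

1085/8


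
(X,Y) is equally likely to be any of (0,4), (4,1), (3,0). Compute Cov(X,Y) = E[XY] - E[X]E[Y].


E[X]=7/3, E[Y]=5/3, E[XY]=4/3
Cov(X,Y) = E[XY] - E[X]E[Y] = 4/3 - 7/3*5/3 = -23/9

-23/9


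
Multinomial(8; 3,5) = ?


8! = 40320
Denominator: 3!=6 * 5!=120
Coefficient = 40320 / 720 = 56

56


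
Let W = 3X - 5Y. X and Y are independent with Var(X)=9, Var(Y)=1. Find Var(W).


Independence => Cov(X,Y)=0
Var(3X - 5Y) = 3^2*Var(X) + (-5)^2*Var(Y)
= 9*9 + 25*1 = 106

106


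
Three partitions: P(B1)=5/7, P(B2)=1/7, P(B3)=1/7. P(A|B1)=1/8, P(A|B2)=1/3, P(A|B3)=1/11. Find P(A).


P(A) = P(A|B1)P(B1) + P(A|B2)P(B2) + P(A|B3)P(B3)
= 1/8*5/7 + 1/3*1/7 + 1/11*1/7
= 5/56 + 1/21 + 1/77 = 277/1848

277/1848


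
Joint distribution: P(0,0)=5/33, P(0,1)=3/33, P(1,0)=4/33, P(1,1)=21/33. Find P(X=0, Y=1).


Read from table: P(X=0, Y=1) = 3/33 = 1/11

1/11


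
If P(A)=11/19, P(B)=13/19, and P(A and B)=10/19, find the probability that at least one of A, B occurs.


P(A∪B) = P(A) + P(B) - P(A∩B)
= 11/19 + 13/19 - 10/19 = 14/19

14/19


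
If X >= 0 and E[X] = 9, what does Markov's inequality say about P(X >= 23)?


Markov: P(X >= a) <= E[X]/a
P(X >= 23) <= 9/23

9/23


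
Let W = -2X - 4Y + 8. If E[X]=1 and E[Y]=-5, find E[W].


E[-2X - 4Y + 8] = -2*E[X] - 4*E[Y] + 8
= (-2)*(1) + (-4)*(-5) + (8)
= -2 + 20 + 8 = 26

26


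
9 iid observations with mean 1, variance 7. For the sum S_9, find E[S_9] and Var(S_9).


E[S_n] = n*mu = 9*1 = 9
Var(S_n) = n*sigma^2 = 9*7 = 63

E[S_9]=9, Var(S_9)=63


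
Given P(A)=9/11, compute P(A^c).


P(A') = 1 - P(A) = 1 - 9/11 = 2/11

2/11


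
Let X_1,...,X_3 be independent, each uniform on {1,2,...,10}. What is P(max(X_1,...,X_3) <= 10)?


P(max <= 10) = P(all X_i <= 10) = (P(X_1 <= 10))^3
= (10/10)^3 = 1^3 = 1

1


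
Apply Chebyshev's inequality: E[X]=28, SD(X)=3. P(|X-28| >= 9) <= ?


k = 9/3 = 3
Chebyshev: P(|X-mu| >= k*sigma) <= 1/k^2 = 1/3^2 = 1/9

1/9


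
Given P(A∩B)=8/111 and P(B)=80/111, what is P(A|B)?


P(A|B) = P(A∩B)/P(B) = (8/111)/(80/111) = 8/80 = 1/10

1/10


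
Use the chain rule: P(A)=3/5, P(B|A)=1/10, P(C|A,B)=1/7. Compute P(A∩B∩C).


P(A∩B∩C) = P(A) * P(B|A) * P(C|A∩B)
= 3/5 * 1/10 * 1/7
= 3/50 * 1/7 = 3/350

3/350


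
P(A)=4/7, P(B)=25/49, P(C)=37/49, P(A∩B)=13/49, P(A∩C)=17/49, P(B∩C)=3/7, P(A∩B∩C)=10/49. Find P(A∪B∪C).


P(A∪B∪C) = P(A)+P(B)+P(C) - P(AB)-P(AC)-P(BC) + P(ABC)
= 4/7+25/49+37/49 - 13/49-17/49-3/7 + 10/49
= 1

1


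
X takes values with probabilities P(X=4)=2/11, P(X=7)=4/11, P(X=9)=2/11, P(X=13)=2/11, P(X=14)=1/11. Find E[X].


E[X] = sum(x * P(x))
= 4*2/11 + 7*4/11 + 9*2/11 + 13*2/11 + 14*1/11
= 94/11

94/11


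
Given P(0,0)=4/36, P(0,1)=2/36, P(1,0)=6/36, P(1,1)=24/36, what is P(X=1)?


P(X=1) = P(1,0)+P(1,1) = 6/36 + 24/36 = 30/36 = 5/6

5/6


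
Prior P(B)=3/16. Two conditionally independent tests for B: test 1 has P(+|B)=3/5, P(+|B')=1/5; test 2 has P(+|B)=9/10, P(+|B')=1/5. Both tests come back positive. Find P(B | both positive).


After test 1: P(+) = 3/5*3/16 + 1/5*13/16 = 11/40
P(B|+) = (9/80)/(11/40) = 9/22
After test 2 (use post1 as new prior): P(+) = 9/10*9/22 + 1/5*13/22 = 107/220
P(B|+,+) = (81/220)/(107/220) = 81/107

81/107


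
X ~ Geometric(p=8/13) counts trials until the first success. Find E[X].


For geometric (trials until first success), E[X] = 1/p = 1/(8/13) = 13/8

13/8


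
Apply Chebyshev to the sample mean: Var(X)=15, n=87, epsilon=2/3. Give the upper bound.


Var(Xbar) = Var(X)/n = 15/87
Chebyshev: P(|Xbar-mu| >= 2/3) <= Var(Xbar)/(2/3)^2 = (5/29)/(4/9) = 45/116

45/116


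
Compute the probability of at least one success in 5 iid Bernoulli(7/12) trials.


P(at least one) = 1 - P(none)
P(none) = (1 - 7/12)^5 = (5/12)^5 = 3125/248832
P(at least one) = 1 - 3125/248832 = 245707/248832

245707/248832


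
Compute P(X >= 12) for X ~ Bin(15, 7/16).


P(X>=12) = P(X=12) + P(X=13) + P(X=14) + P(X=15)
= 4591085758135695/1152921504606846976 + 824041033511535/1152921504606846976 + 91560114834615/1152921504606846976 + 4747561509943/1152921504606846976
= 1377858616997947/288230376151711744

1377858616997947/288230376151711744


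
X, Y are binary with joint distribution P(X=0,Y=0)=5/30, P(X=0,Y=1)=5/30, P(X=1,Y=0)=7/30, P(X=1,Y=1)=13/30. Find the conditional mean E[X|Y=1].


P(Y=1) = 18/30
E[X|Y=1] = (0*5 + 1*13)/18 = 13/18

13/18


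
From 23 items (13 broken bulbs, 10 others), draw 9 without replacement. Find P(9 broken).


P(X=9) = C(13,9)*C(10,0) / C(23,9)
= 715*1 / 817190
= 715/817190 = 13/14858

13/14858


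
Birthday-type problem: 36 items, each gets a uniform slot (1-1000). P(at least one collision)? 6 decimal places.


P(all different) = prod((1000-i)/1000 for i=0..35) = 0.528565
P(at least one match) = 1 - 0.528565 = 0.471435

0.471435


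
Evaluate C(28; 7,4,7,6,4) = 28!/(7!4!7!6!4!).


28! = 304888344611713860501504000000
Denominator: 7!=5040 * 4!=24 * 7!=5040 * 6!=720 * 4!=24
Coefficient = 304888344611713860501504000000 / 10534551552000 = 28941748787952000

28941748787952000


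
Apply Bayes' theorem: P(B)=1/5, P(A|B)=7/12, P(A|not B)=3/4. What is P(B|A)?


P(A) = P(A|B)P(B) + P(A|B')P(B') = 7/12*1/5 + 3/4*4/5 = 43/60
P(B|A) = P(A|B)P(B)/P(A) = (7/60)/(43/60) = 7/43

7/43


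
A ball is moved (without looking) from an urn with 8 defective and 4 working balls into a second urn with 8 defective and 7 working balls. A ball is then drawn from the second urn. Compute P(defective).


P(transfer defective) = 8/12 = 2/3; P(transfer working) = 1/3
If defective transferred: Urn II has 9 defective of 16, so P(defective|defective moved) = 9/16
If working transferred: Urn II has 8 defective of 16, so P(defective|working moved) = 1/2
By total probability: P(defective) = 2/3*9/16 + 1/3*1/2 = 13/24

13/24


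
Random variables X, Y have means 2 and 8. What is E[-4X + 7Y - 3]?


E[-4X + 7Y - 3] = -4*E[X] + 7*E[Y] - 3
= (-4)*(2) + (7)*(8) + (-3)
= -8 + 56 - 3 = 45

45


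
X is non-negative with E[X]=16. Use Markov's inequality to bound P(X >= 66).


Markov: P(X >= a) <= E[X]/a
P(X >= 66) <= 16/66 = 8/33

8/33


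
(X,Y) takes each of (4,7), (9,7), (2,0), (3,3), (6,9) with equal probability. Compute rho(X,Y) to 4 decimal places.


Cov(X,Y) = 5.8400, Var(X) = 6.1600, Var(Y) = 10.5600
rho = Cov/(sqrt(VarX)*sqrt(VarY)) = 0.7241

0.7241


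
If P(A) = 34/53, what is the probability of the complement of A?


P(A') = 1 - P(A) = 1 - 34/53 = 19/53

19/53


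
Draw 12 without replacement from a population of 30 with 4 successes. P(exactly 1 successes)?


P(X=1) = C(4,1)*C(26,11) / C(30,12)
= 4*7726160 / 86493225
= 30904640/86493225 = 1088/3045

1088/3045


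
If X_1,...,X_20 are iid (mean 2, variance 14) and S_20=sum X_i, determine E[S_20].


E[S_n] = n*E[X_1] = 20*2 = 40

40


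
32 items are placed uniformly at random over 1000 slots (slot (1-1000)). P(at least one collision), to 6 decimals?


P(all different) = prod((1000-i)/1000 for i=0..31) = 0.605748
P(at least one match) = 1 - 0.605748 = 0.394252

0.394252


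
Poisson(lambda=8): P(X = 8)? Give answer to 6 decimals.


P(X=8) = e^(-8) * 8^8 / 8!
≈ 0.0003354626279 * 16777216 / 40320
≈ 0.139587

0.139587


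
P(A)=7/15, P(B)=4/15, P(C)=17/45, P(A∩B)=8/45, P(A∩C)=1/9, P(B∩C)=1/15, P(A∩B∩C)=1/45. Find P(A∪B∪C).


P(A∪B∪C) = P(A)+P(B)+P(C) - P(AB)-P(AC)-P(BC) + P(ABC)
= 7/15+4/15+17/45 - 8/45-1/9-1/15 + 1/45
= 7/9

7/9


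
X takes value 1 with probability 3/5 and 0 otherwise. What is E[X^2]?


For Bernoulli: X in {0,1}
E[X^2] = 0^2*(1-3/5) + 1^2*3/5 = 3/5

3/5


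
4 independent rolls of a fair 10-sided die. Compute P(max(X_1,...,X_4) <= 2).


P(max <= 2) = P(all X_i <= 2) = (P(X_1 <= 2))^4
= (2/10)^4 = (1/5)^4 = 1/625

1/625


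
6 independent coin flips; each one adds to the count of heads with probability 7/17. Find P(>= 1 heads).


P(at least one) = 1 - P(none)
P(none) = (1 - 7/17)^6 = (10/17)^6 = 1000000/24137569
P(at least one) = 1 - 1000000/24137569 = 23137569/24137569

23137569/24137569


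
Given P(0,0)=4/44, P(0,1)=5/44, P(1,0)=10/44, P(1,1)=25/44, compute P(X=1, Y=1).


Read from table: P(X=1, Y=1) = 25/44

25/44


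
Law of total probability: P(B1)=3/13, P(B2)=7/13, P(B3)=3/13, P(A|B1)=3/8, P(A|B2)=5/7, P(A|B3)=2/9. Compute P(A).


P(A) = P(A|B1)P(B1) + P(A|B2)P(B2) + P(A|B3)P(B3)
= 3/8*3/13 + 5/7*7/13 + 2/9*3/13
= 9/104 + 5/13 + 2/39 = 163/312

163/312


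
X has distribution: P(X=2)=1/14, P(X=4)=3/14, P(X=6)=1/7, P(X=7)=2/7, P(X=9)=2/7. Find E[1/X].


E[1/X] = sum(g(x)*P(x))
= 1/2*1/14 + 1/4*3/14 + 1/6*1/7 + 1/7*2/7 + 1/9*2/7
= 655/3528

655/3528


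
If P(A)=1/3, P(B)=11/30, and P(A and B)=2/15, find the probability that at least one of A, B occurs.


P(A∪B) = P(A) + P(B) - P(A∩B)
= 1/3 + 11/30 - 2/15 = 17/30

17/30


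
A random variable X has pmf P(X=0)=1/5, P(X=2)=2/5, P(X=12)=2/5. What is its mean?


E[X] = sum(x * P(x))
= 0*1/5 + 2*2/5 + 12*2/5
= 28/5

28/5


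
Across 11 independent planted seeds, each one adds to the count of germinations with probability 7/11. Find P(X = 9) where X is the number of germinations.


P(X=9) = C(11,9) * p^9 * (1-p)^2
= 55 * 40353607/2357947691 * 16/121
= 3228288560/25937424601

3228288560/25937424601


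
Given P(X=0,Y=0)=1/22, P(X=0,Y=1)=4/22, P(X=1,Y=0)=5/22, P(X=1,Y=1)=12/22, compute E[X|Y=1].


P(Y=1) = 16/22
E[X|Y=1] = (0*4 + 1*12)/16 = 12/16 = 3/4

3/4


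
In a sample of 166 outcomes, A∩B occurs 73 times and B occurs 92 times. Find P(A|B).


P(A|B) = P(A∩B)/P(B) = (73/166)/(92/166) = 73/92

73/92


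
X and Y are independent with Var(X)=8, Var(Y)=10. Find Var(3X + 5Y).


Independence => Cov(X,Y)=0
Var(3X + 5Y) = 3^2*Var(X) + 5^2*Var(Y)
= 9*8 + 25*10 = 322

322


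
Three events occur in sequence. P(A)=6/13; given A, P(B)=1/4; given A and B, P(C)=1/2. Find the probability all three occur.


P(A∩B∩C) = P(A) * P(B|A) * P(C|A∩B)
= 6/13 * 1/4 * 1/2
= 3/26 * 1/2 = 3/52

3/52


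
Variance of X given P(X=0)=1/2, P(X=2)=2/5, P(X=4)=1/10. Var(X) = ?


E[X] = 6/5, E[X^2] = 16/5
Var(X) = E[X^2] - (E[X])^2 = 16/5 - (6/5)^2 = 44/25

44/25


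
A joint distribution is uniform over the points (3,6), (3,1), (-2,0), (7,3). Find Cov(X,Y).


E[X]=11/4, E[Y]=5/2, E[XY]=21/2
Cov(X,Y) = E[XY] - E[X]E[Y] = 21/2 - 11/4*5/2 = 29/8

29/8


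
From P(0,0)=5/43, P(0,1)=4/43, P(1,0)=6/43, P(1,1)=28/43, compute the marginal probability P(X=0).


P(X=0) = P(0,0)+P(0,1) = 5/43 + 4/43 = 9/43

9/43


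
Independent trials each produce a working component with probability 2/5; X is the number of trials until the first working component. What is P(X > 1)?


P(X > 1) = P(first 1 trials all fail) = (1-p)^1 = (3/5)^1 = 3/5

3/5


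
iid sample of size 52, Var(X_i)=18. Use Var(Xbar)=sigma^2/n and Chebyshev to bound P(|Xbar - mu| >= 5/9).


Var(Xbar) = Var(X)/n = 18/52
Chebyshev: P(|Xbar-mu| >= 5/9) <= Var(Xbar)/(5/9)^2 = (9/26)/(25/81) = 729/650
Bound exceeds 1, so trivial bound: 1

1


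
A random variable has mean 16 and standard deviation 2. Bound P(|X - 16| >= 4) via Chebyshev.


k = 4/2 = 2
Chebyshev: P(|X-mu| >= k*sigma) <= 1/k^2 = 1/2^2 = 1/4

1/4


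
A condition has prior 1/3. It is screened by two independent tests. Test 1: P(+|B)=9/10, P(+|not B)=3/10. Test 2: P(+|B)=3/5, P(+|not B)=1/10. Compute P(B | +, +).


After test 1: P(+) = 9/10*1/3 + 3/10*2/3 = 1/2
P(B|+) = (3/10)/(1/2) = 3/5
After test 2 (use post1 as new prior): P(+) = 3/5*3/5 + 1/10*2/5 = 2/5
P(B|+,+) = (9/25)/(2/5) = 9/10

9/10


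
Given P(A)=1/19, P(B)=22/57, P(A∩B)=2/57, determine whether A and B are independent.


P(A)*P(B) = 1/19*22/57 = 22/1083
P(A∩B) = 2/57 != 22/1083, so not independent

No, A and B are not independent


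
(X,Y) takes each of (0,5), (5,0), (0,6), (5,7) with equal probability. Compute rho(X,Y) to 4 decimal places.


Cov(X,Y) = -2.5000, Var(X) = 6.2500, Var(Y) = 7.2500
rho = Cov/(sqrt(VarX)*sqrt(VarY)) = -0.3714

-0.3714


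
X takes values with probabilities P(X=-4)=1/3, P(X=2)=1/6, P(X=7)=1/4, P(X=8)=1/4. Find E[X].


E[X] = sum(x * P(x))
= -4*1/3 + 2*1/6 + 7*1/4 + 8*1/4
= 11/4

11/4


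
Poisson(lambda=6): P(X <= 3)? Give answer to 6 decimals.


P(X<=3) = e^(-6)*6^0/0! + e^(-6)*6^1/1! + e^(-6)*6^2/2! + e^(-6)*6^3/3!
≈ 0.0024787522 + 0.0148725131 + 0.0446175392 + 0.0892350784
= 0.1512038829
≈ 0.151204

0.151204


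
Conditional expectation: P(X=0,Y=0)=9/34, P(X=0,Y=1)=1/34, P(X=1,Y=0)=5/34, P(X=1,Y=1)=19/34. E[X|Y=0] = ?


P(Y=0) = 14/34
E[X|Y=0] = (0*9 + 1*5)/14 = 5/14

5/14


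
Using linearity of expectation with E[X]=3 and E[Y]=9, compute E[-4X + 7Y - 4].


E[-4X + 7Y - 4] = -4*E[X] + 7*E[Y] - 4
= (-4)*(3) + (7)*(9) + (-4)
= -12 + 63 - 4 = 47

47


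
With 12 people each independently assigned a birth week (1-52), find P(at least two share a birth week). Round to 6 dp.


P(all different) = prod((52-i)/52 for i=0..11) = 0.252908
P(at least one match) = 1 - 0.252908 = 0.747092

0.747092


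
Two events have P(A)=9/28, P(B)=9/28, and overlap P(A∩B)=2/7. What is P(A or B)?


P(A∪B) = P(A) + P(B) - P(A∩B)
= 9/28 + 9/28 - 2/7 = 5/14

5/14


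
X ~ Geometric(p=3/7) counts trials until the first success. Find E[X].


For geometric (trials until first success), E[X] = 1/p = 1/(3/7) = 7/3

7/3


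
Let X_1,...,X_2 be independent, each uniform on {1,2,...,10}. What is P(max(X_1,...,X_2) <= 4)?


P(max <= 4) = P(all X_i <= 4) = (P(X_1 <= 4))^2
= (4/10)^2 = (2/5)^2 = 4/25

4/25


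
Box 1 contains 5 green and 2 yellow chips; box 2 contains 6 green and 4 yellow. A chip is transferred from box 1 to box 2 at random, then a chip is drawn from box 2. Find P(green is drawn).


P(transfer green) = 5/7; P(transfer yellow) = 2/7
If green transferred: Urn II has 7 green of 11, so P(green|green moved) = 7/11
If yellow transferred: Urn II has 6 green of 11, so P(green|yellow moved) = 6/11
By total probability: P(green) = 5/7*7/11 + 2/7*6/11 = 47/77

47/77


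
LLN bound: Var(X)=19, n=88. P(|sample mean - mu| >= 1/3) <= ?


Var(Xbar) = Var(X)/n = 19/88
Chebyshev: P(|Xbar-mu| >= 1/3) <= Var(Xbar)/(1/3)^2 = (19/88)/(1/9) = 171/88
Bound exceeds 1, so trivial bound: 1

1


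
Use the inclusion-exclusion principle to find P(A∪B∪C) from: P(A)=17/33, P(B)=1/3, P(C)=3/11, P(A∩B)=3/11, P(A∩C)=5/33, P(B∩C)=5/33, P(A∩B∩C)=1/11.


P(A∪B∪C) = P(A)+P(B)+P(C) - P(AB)-P(AC)-P(BC) + P(ABC)
= 17/33+1/3+3/11 - 3/11-5/33-5/33 + 1/11
= 7/11

7/11


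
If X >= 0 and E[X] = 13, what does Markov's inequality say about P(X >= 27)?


Markov: P(X >= a) <= E[X]/a
P(X >= 27) <= 13/27

13/27


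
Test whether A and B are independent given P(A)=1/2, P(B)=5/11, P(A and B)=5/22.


P(A)*P(B) = 1/2*5/11 = 5/22
P(A∩B) = 5/22, which equals P(A)P(B), so independent

Yes, A and B are independent


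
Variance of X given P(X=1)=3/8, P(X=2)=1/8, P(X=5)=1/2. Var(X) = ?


E[X] = 25/8, E[X^2] = 107/8
Var(X) = E[X^2] - (E[X])^2 = 107/8 - (25/8)^2 = 231/64

231/64


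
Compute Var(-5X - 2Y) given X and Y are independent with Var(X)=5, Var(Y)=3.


Independence => Cov(X,Y)=0
Var(-5X - 2Y) = (-5)^2*Var(X) + (-2)^2*Var(Y)
= 25*5 + 4*3 = 137

137


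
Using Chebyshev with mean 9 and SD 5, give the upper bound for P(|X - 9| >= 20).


k = 20/5 = 4
Chebyshev: P(|X-mu| >= k*sigma) <= 1/k^2 = 1/4^2 = 1/16

1/16


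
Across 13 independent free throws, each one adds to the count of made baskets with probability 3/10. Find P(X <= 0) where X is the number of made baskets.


P(X<=0) = P(X=0)
= 96889010407/10000000000000
= 96889010407/10000000000000

96889010407/10000000000000


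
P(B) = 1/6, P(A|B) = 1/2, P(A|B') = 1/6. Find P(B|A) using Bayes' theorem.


P(A) = P(A|B)P(B) + P(A|B')P(B') = 1/2*1/6 + 1/6*5/6 = 2/9
P(B|A) = P(A|B)P(B)/P(A) = (1/12)/(2/9) = 3/8

3/8


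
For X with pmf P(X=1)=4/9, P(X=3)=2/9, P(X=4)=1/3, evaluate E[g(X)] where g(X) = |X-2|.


E[|X-2|] = sum(g(x)*P(x))
= 1*4/9 + 1*2/9 + 2*1/3
= 4/3

4/3


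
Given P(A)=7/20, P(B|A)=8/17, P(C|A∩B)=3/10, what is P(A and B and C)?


P(A∩B∩C) = P(A) * P(B|A) * P(C|A∩B)
= 7/20 * 8/17 * 3/10
= 14/85 * 3/10 = 21/425

21/425


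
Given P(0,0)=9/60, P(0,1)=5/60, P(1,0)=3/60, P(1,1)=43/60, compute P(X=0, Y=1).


Read from table: P(X=0, Y=1) = 5/60 = 1/12

1/12


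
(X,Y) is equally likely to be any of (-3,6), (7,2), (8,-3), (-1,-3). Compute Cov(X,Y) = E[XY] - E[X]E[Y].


E[X]=11/4, E[Y]=1/2, E[XY]=-25/4
Cov(X,Y) = E[XY] - E[X]E[Y] = -25/4 - 11/4*1/2 = -61/8

-61/8


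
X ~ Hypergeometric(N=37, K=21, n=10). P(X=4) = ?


P(X=4) = C(21,4)*C(16,6) / C(37,10)
= 5985*8008 / 348330136
= 47927880/348330136 = 77805/565471

77805/565471


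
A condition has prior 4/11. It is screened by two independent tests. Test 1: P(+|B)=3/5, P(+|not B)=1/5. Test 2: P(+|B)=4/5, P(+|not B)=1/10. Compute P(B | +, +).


After test 1: P(+) = 3/5*4/11 + 1/5*7/11 = 19/55
P(B|+) = (12/55)/(19/55) = 12/19
After test 2 (use post1 as new prior): P(+) = 4/5*12/19 + 1/10*7/19 = 103/190
P(B|+,+) = (48/95)/(103/190) = 96/103

96/103
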